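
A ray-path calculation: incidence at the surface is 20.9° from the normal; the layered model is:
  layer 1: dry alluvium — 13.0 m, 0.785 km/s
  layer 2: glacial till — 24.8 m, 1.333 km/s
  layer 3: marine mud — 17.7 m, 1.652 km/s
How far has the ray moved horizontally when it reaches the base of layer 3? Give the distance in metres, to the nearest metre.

Apply Snell's law at each interface; in layer i the horizontal offset is hᵢ·tan θᵢ.
Layer 1: θ = 20.90°; offset = 13.0·tan 20.90° = 4.964 m.
Layer 2: sin θ = 1.333·sin 20.9°/0.785 = 0.6058, θ = 37.28°; offset = 24.8·tan 37.28° = 18.882 m.
Layer 3: sin θ = 1.652·sin 20.9°/0.785 = 0.7507, θ = 48.65°; offset = 17.7·tan 48.65° = 20.115 m.
Σ offsets = 43.961 m.

44 m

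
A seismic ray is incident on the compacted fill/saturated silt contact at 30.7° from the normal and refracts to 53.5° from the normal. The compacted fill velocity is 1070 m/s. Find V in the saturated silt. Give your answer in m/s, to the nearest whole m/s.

sin 30.7° = 0.5105; sin 53.5° = 0.8039.
V₂ = V₁·(sin θ₂/sin θ₁) = 1070·(0.8039/0.5105) = 1684.73 m/s.

1685 m/s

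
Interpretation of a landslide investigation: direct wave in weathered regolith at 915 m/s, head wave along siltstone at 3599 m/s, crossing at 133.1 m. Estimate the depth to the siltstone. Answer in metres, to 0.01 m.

x_cross = 2h·√((V₂+V₁)/(V₂−V₁)) → h = x_cross / (2·√((V₂+V₁)/(V₂−V₁))).
√((V₂+V₁)/(V₂−V₁)) = √((3599+915)/(3599−915)) = 1.2968.
h = 133.1 / (2·1.2968) = 51.32 m.

51.32 m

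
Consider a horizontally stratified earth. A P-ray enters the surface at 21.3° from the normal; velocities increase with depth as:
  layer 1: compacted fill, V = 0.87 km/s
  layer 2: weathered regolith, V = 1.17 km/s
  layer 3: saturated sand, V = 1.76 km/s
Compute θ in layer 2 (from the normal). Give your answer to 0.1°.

29.2°

Snell's law across each interface conserves sin θ / V, so sin θ_2 = V_2·sin θ₁/V₁.
sin θ_2 = 1.17 × sin 21.3° / 0.87 = 0.4885.
θ_2 = arcsin 0.4885 = 29.24°.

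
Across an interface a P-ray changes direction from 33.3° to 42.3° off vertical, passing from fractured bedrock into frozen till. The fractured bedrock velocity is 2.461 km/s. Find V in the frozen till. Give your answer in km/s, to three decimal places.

3.017 km/s

sin 33.3° = 0.5490; sin 42.3° = 0.6730.
V₂ = V₁·(sin θ₂/sin θ₁) = 2.461·(0.6730/0.5490) = 3.017 km/s.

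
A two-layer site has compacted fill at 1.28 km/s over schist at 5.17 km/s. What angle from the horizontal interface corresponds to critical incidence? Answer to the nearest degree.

At critical incidence the refracted ray runs along the interface (θ₂ = 90°), so sin θ_c = V₁/V₂.
θ_c = arcsin(1.28/5.17) = arcsin 0.2476 = 14.33°.
Measured from the interface: 90° − 14.33° = 75.67°.

76°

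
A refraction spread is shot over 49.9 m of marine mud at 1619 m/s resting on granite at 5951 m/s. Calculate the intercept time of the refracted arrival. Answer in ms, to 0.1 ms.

59.3 ms

θ_c = arcsin(V₁/V₂) = arcsin(1619/5951) = 15.79°; cos θ_c = 0.9623.
tᵢ = 2h·cos θ_c / V₁ = 2·49.9·0.9623 / 1619 = 0.05932 s.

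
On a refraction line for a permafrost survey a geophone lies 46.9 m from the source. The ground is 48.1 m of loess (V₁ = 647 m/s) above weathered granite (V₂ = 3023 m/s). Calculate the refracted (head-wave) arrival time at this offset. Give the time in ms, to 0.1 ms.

160.8 ms

t = x/V₂ + 2h·√(V₂²−V₁²)/(V₁V₂).
√(V₂²−V₁²) = √(3023²−647²) = 2953.0 m/s; delay term = 2·48.1·2953.0/(647·3023) = 0.14524 s.
t = 46.9/3023 + 0.14524 = 0.16076 s.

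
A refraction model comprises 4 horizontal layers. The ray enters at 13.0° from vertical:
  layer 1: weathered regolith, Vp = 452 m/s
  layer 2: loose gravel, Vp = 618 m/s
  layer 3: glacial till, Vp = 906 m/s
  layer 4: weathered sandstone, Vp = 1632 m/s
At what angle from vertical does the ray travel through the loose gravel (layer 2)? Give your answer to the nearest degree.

18°

Ray parameter p = sin 13.0° / 452 = 4.9768e-04 s/m.
sin θ_2 = p·V_2 = 4.9768e-04 × 618 = 0.3076.
θ_2 = arcsin 0.3076 = 17.91°.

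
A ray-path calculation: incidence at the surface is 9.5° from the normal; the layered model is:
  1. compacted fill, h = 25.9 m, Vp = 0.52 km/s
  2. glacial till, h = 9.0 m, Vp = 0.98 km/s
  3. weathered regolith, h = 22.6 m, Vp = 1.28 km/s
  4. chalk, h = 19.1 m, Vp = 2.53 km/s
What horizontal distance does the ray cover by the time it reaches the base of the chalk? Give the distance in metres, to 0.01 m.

43.06 m

Ray parameter p = sin 9.5° / 0.52 km/s = 3.1740e-01 s/km.
Layer 1: θ = 9.50°; offset = 25.9·tan 9.50° = 4.3342 m.
Layer 2: sin θ = p·0.98 = 0.3111 → θ = 18.12°; offset = 9.0·tan 18.12° = 2.9456 m.
Layer 3: sin θ = p·1.28 = 0.4063 → θ = 23.97°; offset = 22.6·tan 23.97° = 10.0484 m.
Layer 4: sin θ = p·2.53 = 0.8030 → θ = 53.42°; offset = 19.1·tan 53.42° = 25.7364 m.
Summing the layer offsets gives 43.0646 m.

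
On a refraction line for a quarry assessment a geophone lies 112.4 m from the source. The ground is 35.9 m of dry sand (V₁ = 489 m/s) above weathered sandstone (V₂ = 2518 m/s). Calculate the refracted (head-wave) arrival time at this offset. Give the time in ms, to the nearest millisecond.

θ_c = arcsin(V₁/V₂) = arcsin(489/2518) = 11.20°, cos θ_c = 0.9810.
Intercept time tᵢ = 2h cos θ_c / V₁ = 2·35.9·0.9810/489 = 0.14403 s.
t = x/V₂ + tᵢ = 112.4/2518 + 0.14403 = 0.18867 s.

189 ms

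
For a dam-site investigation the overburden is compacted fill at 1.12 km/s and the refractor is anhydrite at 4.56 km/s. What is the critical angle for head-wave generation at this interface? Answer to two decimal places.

14.22°

At critical incidence the refracted ray runs along the interface (θ₂ = 90°), so sin θ_c = V₁/V₂.
θ_c = arcsin(1.12/4.56) = arcsin 0.2456 = 14.22°.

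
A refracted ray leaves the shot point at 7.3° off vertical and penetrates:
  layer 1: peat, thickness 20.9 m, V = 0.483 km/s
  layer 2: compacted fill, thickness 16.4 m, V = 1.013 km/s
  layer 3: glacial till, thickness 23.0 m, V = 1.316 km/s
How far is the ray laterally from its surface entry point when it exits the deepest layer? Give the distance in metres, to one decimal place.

Apply Snell's law at each interface; in layer i the horizontal offset is hᵢ·tan θᵢ.
Layer 1: θ = 7.30°; offset = 20.9·tan 7.30° = 2.677 m.
Layer 2: sin θ = 1.013·sin 7.3°/0.483 = 0.2665, θ = 15.46°; offset = 16.4·tan 15.46° = 4.534 m.
Layer 3: sin θ = 1.316·sin 7.3°/0.483 = 0.3462, θ = 20.26°; offset = 23.0·tan 20.26° = 8.488 m.
Summing the layer offsets gives 15.699 m.

15.7 m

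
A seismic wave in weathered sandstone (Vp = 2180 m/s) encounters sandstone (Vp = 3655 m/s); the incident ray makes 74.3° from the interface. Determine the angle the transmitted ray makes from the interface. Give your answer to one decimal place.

Angle from the normal: 90° − 74.3° = 15.7°.
sin θ₁/V₁ = sin θ₂/V₂ ⇒ sin θ₂ = 3655·sin 15.7°/2180 = 3655·0.2706/2180 = 0.4537.
θ₂ = sin⁻¹(0.4537) = 26.98° (from vertical).
From the interface: 90° − 26.98° = 63.02°.

63.0°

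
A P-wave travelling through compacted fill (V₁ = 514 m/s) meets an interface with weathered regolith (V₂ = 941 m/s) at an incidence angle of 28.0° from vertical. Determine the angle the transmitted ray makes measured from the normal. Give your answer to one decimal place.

59.3°

Snell's law: sin θ₂ = (V₂/V₁)·sin θ₁ = (941/514)·sin 28.0° = 0.8595.
θ₂ = sin⁻¹(0.8595) = 59.26° (from vertical).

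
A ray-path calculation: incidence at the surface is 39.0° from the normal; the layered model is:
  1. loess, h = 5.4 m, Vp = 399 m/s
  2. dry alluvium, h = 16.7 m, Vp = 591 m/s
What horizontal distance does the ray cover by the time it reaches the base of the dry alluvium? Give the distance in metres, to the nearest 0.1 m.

47.4 m

Ray parameter p = sin 39.0° / 399 m/s = 1.5772e-03 s/m.
Layer 1: θ = 39.00°; offset = 5.4·tan 39.00° = 4.373 m.
Layer 2: sin θ = p·591 = 0.9322 → θ = 68.77°; offset = 16.7·tan 68.77° = 42.994 m.
Summing the layer offsets gives 47.367 m.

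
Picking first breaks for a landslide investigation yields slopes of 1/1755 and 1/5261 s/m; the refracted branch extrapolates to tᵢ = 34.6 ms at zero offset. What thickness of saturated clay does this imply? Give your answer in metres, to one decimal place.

32.2 m

h = tᵢ·V₁·V₂ / (2·√(V₂²−V₁²)).
√(V₂²−V₁²) = √(5261² − 1755²) = 4959.6 m/s.
h = 0.0346 s × 1755 × 5261 / (2 × 4959.6) = 32.21 m.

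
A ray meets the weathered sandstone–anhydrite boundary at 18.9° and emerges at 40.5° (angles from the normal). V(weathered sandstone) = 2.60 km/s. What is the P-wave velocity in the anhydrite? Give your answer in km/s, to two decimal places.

5.21 km/s

sin 18.9° = 0.3239; sin 40.5° = 0.6494.
V₂ = V₁·(sin θ₂/sin θ₁) = 2.60·(0.6494/0.3239) = 5.21 km/s.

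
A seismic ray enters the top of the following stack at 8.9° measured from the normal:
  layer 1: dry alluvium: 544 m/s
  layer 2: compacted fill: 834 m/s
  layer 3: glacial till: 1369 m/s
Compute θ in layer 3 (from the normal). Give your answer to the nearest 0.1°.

Snell's law across each interface conserves sin θ / V, so sin θ_3 = V_3·sin θ₁/V₁.
sin θ_3 = 1369 × sin 8.9° / 544 = 0.3893.
θ_3 = 22.91° from the vertical.

22.9°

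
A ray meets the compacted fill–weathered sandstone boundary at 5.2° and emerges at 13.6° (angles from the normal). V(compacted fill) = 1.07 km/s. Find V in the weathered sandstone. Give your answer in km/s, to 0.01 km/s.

Snell's law: sin 5.2°/V₁ = sin 13.6°/V₂.
V₂ = V₁·sin 13.6°/sin 5.2° = 1.07 × 2.5945 = 2.78 km/s.

2.78 km/s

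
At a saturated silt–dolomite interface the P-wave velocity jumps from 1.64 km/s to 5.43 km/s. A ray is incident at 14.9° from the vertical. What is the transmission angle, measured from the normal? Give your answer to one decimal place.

58.4°

sin θ₁/V₁ = sin θ₂/V₂ ⇒ sin θ₂ = 5.43·sin 14.9°/1.64 = 5.43·0.2571/1.64 = 0.8514.
θ₂ = arcsin 0.8514 = 58.36° from the normal.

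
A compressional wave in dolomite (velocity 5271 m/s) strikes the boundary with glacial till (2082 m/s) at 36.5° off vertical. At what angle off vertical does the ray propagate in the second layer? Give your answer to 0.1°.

13.6°

sin θ₁/V₁ = sin θ₂/V₂ ⇒ sin θ₂ = 2082·sin 36.5°/5271 = 2082·0.5948/5271 = 0.2349.
θ₂ = sin⁻¹(0.2349) = 13.59° (from vertical).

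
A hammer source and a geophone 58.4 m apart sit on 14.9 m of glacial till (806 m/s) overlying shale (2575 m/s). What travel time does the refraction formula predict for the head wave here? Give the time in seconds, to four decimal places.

0.0578 s

t = x/V₂ + 2h·√(V₂²−V₁²)/(V₁V₂).
√(V₂²−V₁²) = √(2575²−806²) = 2445.6 m/s; delay term = 2·14.9·2445.6/(806·2575) = 0.03511 s.
t = 58.4/2575 + 0.03511 = 0.05779 s.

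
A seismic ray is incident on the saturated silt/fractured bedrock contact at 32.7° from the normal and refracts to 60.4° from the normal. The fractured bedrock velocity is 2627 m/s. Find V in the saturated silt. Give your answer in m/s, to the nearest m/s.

1632 m/s

Snell's law: sin 32.7°/V₁ = sin 60.4°/V₂.
V₁ = V₂·sin 32.7°/sin 60.4° = 2627 × 0.6213 = 1632.22 m/s.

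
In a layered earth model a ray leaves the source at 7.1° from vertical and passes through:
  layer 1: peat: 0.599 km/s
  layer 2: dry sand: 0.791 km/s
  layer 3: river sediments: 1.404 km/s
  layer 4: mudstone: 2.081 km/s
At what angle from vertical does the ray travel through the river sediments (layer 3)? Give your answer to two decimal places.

Ray parameter p = sin 7.1° / 0.599 = 2.0635e-01 s/km.
sin θ_3 = p·V_3 = 2.0635e-01 × 1.404 = 0.2897.
θ_3 = 16.84° from the vertical.

16.84°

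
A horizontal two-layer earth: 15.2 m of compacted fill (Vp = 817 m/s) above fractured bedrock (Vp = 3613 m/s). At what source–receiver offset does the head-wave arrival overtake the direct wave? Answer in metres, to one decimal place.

38.3 m

x_cross = 2h·√((V₂+V₁)/(V₂−V₁)).
(V₂+V₁)/(V₂−V₁) = (3613+817)/(3613−817) = 1.5844; √ = 1.2587.
x_cross = 2·15.2·1.2587 = 38.27 m.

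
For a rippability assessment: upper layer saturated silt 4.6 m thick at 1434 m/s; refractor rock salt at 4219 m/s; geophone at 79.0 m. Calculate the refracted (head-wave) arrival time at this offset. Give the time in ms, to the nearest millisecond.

25 ms

θ_c = arcsin(V₁/V₂) = arcsin(1434/4219) = 19.87°, cos θ_c = 0.9405.
Intercept time tᵢ = 2h cos θ_c / V₁ = 2·4.6·0.9405/1434 = 0.00603 s.
t = x/V₂ + tᵢ = 79.0/4219 + 0.00603 = 0.02476 s.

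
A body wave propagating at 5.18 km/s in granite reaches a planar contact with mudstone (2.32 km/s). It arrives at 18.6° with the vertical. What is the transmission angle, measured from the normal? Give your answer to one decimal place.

8.2°

sin θ₁/V₁ = sin θ₂/V₂ ⇒ sin θ₂ = 2.32·sin 18.6°/5.18 = 2.32·0.3190/5.18 = 0.1429.
θ₂ = sin⁻¹(0.1429) = 8.21° (from vertical).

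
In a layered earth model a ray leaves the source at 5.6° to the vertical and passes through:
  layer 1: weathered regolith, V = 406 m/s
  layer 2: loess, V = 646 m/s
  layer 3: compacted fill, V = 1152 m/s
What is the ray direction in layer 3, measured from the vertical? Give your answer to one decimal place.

16.1°

Ray parameter p = sin 5.6° / 406 = 2.4035e-04 s/m.
sin θ_3 = p·V_3 = 2.4035e-04 × 1152 = 0.2769.
θ_3 = arcsin 0.2769 = 16.07°.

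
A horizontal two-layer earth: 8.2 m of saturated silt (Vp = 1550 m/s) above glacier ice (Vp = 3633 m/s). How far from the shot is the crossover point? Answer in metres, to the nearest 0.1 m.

25.9 m

θ_c = arcsin(1550/3633) = 25.25°, so cos θ_c = 0.9044 and tᵢ = 2h cos θ_c/V₁ = 0.0096 s.
At crossover x/V₁ = x/V₂ + tᵢ ⇒ x = tᵢ/(1/V₁ − 1/V₂) = 0.00957/(6.4516e-04 − 2.7525e-04) = 25.87 m.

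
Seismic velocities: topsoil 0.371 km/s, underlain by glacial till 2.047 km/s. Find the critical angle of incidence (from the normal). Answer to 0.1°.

At critical incidence the refracted ray runs along the interface (θ₂ = 90°), so sin θ_c = V₁/V₂.
θ_c = arcsin(0.371/2.047) = arcsin 0.1812 = 10.44°.

10.4°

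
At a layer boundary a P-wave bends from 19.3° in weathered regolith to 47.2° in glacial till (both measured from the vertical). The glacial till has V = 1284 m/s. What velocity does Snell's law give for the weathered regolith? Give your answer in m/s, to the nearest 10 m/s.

580 m/s

Snell's law: sin 19.3°/V₁ = sin 47.2°/V₂.
V₁ = V₂·sin 19.3°/sin 47.2° = 1284 × 0.4505 = 578.39 m/s.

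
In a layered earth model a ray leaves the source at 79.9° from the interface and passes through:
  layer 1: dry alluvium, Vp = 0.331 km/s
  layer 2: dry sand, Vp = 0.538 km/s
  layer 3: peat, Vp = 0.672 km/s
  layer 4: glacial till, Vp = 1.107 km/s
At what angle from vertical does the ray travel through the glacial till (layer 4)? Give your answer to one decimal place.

From the normal: θ₁ = 90° − 79.9° = 10.1°.
Ray parameter p = sin 10.1° / 0.331 = 5.2981e-01 s/km.
sin θ_4 = p·V_4 = 5.2981e-01 × 1.107 = 0.5865.
θ_4 = 35.91° from the vertical.

35.9°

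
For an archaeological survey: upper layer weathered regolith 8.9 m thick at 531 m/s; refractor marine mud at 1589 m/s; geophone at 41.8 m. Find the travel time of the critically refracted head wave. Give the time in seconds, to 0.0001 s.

θ_c = arcsin(V₁/V₂) = arcsin(531/1589) = 19.52°, cos θ_c = 0.9425.
Intercept time tᵢ = 2h cos θ_c / V₁ = 2·8.9·0.9425/531 = 0.03159 s.
t = x/V₂ + tᵢ = 41.8/1589 + 0.03159 = 0.05790 s.

0.0579 s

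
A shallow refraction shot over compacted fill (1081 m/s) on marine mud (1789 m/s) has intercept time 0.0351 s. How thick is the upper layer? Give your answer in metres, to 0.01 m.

θ_c = arcsin(1081/1789) = 37.17°; cos θ_c = 0.7968.
tᵢ = 2h cos θ_c/V₁ ⇒ h = tᵢ·V₁/(2 cos θ_c) = 0.0351·1081/(2·0.7968) = 23.81 m.

23.81 m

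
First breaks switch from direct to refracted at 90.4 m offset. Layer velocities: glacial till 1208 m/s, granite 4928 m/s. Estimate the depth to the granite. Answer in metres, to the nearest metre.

x_cross = 2h·√((V₂+V₁)/(V₂−V₁)) → h = x_cross / (2·√((V₂+V₁)/(V₂−V₁))).
√((V₂+V₁)/(V₂−V₁)) = √((4928+1208)/(4928−1208)) = 1.2843.
h = 90.4 / (2·1.2843) = 35.19 m.

35 m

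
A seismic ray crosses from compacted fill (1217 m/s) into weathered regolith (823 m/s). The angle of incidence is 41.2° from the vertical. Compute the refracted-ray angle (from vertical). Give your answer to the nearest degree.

Snell's law: sin θ₂ = (V₂/V₁)·sin θ₁ = (823/1217)·sin 41.2° = 0.4454.
θ₂ = arcsin 0.4454 = 26.45° from the normal.

26°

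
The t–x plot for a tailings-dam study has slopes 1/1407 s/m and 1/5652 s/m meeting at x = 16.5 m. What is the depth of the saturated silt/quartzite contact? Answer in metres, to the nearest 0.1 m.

x_cross = 2h·√((V₂+V₁)/(V₂−V₁)) → h = x_cross / (2·√((V₂+V₁)/(V₂−V₁))).
√((V₂+V₁)/(V₂−V₁)) = √((5652+1407)/(5652−1407)) = 1.2895.
h = 16.5 / (2·1.2895) = 6.40 m.

6.4 m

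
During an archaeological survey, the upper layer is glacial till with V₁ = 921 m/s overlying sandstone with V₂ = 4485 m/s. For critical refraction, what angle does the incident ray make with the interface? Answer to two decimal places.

Critical incidence: sin θ_c = V₁/V₂ = 921/4485 = 0.2054.
θ_c = arcsin 0.2054 = 11.85°.
Measured from the interface: 90° − 11.85° = 78.15°.

78.15°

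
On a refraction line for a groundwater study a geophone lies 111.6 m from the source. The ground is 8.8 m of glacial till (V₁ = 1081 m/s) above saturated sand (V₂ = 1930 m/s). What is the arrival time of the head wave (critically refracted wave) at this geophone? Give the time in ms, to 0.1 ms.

t = x/V₂ + 2h·√(V₂²−V₁²)/(V₁V₂).
√(V₂²−V₁²) = √(1930²−1081²) = 1598.9 m/s; delay term = 2·8.8·1598.9/(1081·1930) = 0.01349 s.
t = 111.6/1930 + 0.01349 = 0.07131 s.

71.3 ms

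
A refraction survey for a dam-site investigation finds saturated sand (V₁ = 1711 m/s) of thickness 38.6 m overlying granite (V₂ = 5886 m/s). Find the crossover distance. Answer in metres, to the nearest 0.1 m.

104.1 m

θ_c = arcsin(1711/5886) = 16.90°, so cos θ_c = 0.9568 and tᵢ = 2h cos θ_c/V₁ = 0.0432 s.
At crossover x/V₁ = x/V₂ + tᵢ ⇒ x = tᵢ/(1/V₁ − 1/V₂) = 0.04317/(5.8445e-04 − 1.6989e-04) = 104.14 m.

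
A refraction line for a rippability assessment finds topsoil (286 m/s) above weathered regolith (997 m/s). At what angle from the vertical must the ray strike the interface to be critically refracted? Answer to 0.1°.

16.7°

At critical incidence the refracted ray runs along the interface (θ₂ = 90°), so sin θ_c = V₁/V₂.
θ_c = arcsin(286/997) = arcsin 0.2869 = 16.67°.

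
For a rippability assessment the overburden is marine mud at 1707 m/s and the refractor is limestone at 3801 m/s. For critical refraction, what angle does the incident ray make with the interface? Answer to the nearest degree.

Critical incidence: sin θ_c = V₁/V₂ = 1707/3801 = 0.4491.
θ_c = arcsin 0.4491 = 26.69°.
Measured from the interface: 90° − 26.69° = 63.31°.

63°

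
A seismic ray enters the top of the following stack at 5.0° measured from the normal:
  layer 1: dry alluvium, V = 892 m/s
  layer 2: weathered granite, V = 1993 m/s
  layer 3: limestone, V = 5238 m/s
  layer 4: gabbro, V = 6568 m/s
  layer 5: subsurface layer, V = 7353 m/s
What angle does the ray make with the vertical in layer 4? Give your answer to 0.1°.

39.9°

Ray parameter p = sin 5.0° / 892 = 9.7708e-05 s/m.
sin θ_4 = p·V_4 = 9.7708e-05 × 6568 = 0.6417.
θ_4 = arcsin 0.6417 = 39.92°.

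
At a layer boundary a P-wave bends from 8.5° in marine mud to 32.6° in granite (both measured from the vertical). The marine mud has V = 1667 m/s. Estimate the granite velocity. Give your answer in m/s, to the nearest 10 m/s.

sin 8.5° = 0.1478; sin 32.6° = 0.5388.
V₂ = V₁·(sin θ₂/sin θ₁) = 1667·(0.5388/0.1478) = 6076.28 m/s.

6080 m/s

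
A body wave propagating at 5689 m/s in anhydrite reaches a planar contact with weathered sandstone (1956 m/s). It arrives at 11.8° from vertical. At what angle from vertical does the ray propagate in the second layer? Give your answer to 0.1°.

4.0°

Snell's law: sin θ₂ = (V₂/V₁)·sin θ₁ = (1956/5689)·sin 11.8° = 0.0703.
θ₂ = sin⁻¹(0.0703) = 4.03° (from vertical).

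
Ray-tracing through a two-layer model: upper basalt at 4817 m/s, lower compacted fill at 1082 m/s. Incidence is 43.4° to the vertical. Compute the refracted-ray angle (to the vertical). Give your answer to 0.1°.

8.9°

sin θ₁/V₁ = sin θ₂/V₂ ⇒ sin θ₂ = 1082·sin 43.4°/4817 = 1082·0.6871/4817 = 0.1543.
θ₂ = arcsin 0.1543 = 8.88° from the normal.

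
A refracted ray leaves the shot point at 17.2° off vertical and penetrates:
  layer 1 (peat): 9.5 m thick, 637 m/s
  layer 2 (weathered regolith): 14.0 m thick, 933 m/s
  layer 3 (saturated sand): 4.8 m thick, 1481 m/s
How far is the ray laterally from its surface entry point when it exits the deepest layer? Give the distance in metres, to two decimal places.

14.21 m

Apply Snell's law at each interface; in layer i the horizontal offset is hᵢ·tan θᵢ.
Layer 1: θ = 17.20°; offset = 9.5·tan 17.20° = 2.9407 m.
Layer 2: sin θ = 933·sin 17.2°/637 = 0.4331, θ = 25.67°; offset = 14.0·tan 25.67° = 6.7274 m.
Layer 3: sin θ = 1481·sin 17.2°/637 = 0.6875, θ = 43.43°; offset = 4.8·tan 43.43° = 4.5444 m.
Summing the layer offsets gives 14.2125 m.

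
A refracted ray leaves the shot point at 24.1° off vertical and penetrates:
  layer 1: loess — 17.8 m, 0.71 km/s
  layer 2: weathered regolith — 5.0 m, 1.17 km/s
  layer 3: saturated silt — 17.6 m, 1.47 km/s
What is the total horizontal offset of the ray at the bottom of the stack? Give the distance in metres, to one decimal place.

Apply Snell's law at each interface; in layer i the horizontal offset is hᵢ·tan θᵢ.
Layer 1: θ = 24.10°; offset = 17.8·tan 24.10° = 7.962 m.
Layer 2: sin θ = 1.17·sin 24.1°/0.71 = 0.6729, θ = 42.29°; offset = 5.0·tan 42.29° = 4.548 m.
Layer 3: sin θ = 1.47·sin 24.1°/0.71 = 0.8454, θ = 57.72°; offset = 17.6·tan 57.72° = 27.858 m.
Total horizontal offset = 40.369 m.

40.4 m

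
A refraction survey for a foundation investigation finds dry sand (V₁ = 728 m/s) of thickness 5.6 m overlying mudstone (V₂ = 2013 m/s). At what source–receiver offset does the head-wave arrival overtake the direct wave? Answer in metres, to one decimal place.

θ_c = arcsin(728/2013) = 21.20°, so cos θ_c = 0.9323 and tᵢ = 2h cos θ_c/V₁ = 0.0143 s.
At crossover x/V₁ = x/V₂ + tᵢ ⇒ x = tᵢ/(1/V₁ − 1/V₂) = 0.01434/(1.3736e-03 − 4.9677e-04) = 16.36 m.

16.4 m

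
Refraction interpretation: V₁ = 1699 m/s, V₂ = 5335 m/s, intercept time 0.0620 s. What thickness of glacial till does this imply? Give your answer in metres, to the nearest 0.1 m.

h = tᵢ·V₁·V₂ / (2·√(V₂²−V₁²)).
√(V₂²−V₁²) = √(5335² − 1699²) = 5057.2 m/s.
h = 0.062 s × 1699 × 5335 / (2 × 5057.2) = 55.56 m.

55.6 m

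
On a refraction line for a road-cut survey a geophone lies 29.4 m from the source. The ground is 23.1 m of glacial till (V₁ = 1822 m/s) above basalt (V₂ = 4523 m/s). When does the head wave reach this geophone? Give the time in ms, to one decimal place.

29.7 ms

t = x/V₂ + 2h·√(V₂²−V₁²)/(V₁V₂).
√(V₂²−V₁²) = √(4523²−1822²) = 4139.8 m/s; delay term = 2·23.1·4139.8/(1822·4523) = 0.02321 s.
t = 29.4/4523 + 0.02321 = 0.02971 s.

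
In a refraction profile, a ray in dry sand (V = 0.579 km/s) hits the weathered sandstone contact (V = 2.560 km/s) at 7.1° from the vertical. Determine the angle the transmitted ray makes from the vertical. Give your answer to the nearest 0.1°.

sin θ₁/V₁ = sin θ₂/V₂ ⇒ sin θ₂ = 2.560·sin 7.1°/0.579 = 2.560·0.1236/0.579 = 0.5465.
θ₂ = arcsin 0.5465 = 33.13° from the normal.

33.1°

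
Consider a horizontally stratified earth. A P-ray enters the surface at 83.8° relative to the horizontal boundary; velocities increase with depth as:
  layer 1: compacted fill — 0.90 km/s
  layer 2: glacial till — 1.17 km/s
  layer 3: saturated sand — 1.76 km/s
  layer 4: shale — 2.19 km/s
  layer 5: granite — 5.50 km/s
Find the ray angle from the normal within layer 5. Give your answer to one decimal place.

41.3°

From the normal: θ₁ = 90° − 83.8° = 6.2°.
Ray parameter p = sin 6.2° / 0.90 = 1.2000e-01 s/km.
sin θ_5 = p·V_5 = 1.2000e-01 × 5.50 = 0.6600.
θ_5 = arcsin 0.6600 = 41.30°.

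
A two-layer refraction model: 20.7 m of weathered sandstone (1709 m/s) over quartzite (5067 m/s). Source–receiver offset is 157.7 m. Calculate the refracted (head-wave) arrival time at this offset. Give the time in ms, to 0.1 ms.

53.9 ms

t = x/V₂ + 2h·√(V₂²−V₁²)/(V₁V₂).
√(V₂²−V₁²) = √(5067²−1709²) = 4770.1 m/s; delay term = 2·20.7·4770.1/(1709·5067) = 0.02281 s.
t = 157.7/5067 + 0.02281 = 0.05393 s.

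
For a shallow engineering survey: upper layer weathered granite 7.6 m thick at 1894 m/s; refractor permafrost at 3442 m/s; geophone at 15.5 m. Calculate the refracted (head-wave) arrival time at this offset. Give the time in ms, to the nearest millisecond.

θ_c = arcsin(V₁/V₂) = arcsin(1894/3442) = 33.38°, cos θ_c = 0.8350.
Intercept time tᵢ = 2h cos θ_c / V₁ = 2·7.6·0.8350/1894 = 0.00670 s.
t = x/V₂ + tᵢ = 15.5/3442 + 0.00670 = 0.01120 s.

11 ms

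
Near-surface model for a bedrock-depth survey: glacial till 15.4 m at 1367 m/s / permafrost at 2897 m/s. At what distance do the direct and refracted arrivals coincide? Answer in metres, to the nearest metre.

51 m

θ_c = arcsin(1367/2897) = 28.16°, so cos θ_c = 0.8817 and tᵢ = 2h cos θ_c/V₁ = 0.0199 s.
At crossover x/V₁ = x/V₂ + tᵢ ⇒ x = tᵢ/(1/V₁ − 1/V₂) = 0.01986/(7.3153e-04 − 3.4518e-04) = 51.42 m.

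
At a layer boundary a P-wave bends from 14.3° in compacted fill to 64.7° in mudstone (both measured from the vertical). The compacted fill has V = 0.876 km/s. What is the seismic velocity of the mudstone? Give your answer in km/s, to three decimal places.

Snell's law: sin 14.3°/V₁ = sin 64.7°/V₂.
V₂ = V₁·sin 64.7°/sin 14.3° = 0.876 × 3.6603 = 3.206 km/s.

3.206 km/s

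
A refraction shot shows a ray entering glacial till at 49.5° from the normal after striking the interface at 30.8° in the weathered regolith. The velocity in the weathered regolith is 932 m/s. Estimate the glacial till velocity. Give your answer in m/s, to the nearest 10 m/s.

1380 m/s

Snell's law: sin 30.8°/V₁ = sin 49.5°/V₂.
V₂ = V₁·sin 49.5°/sin 30.8° = 932 × 1.4850 = 1384.06 m/s.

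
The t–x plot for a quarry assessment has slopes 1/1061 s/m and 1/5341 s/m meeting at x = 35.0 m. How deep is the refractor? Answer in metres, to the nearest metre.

14 m

h = (x_cross/2)·√((V₂−V₁)/(V₂+V₁)).
(V₂−V₁)/(V₂+V₁) = (5341−1061)/(5341+1061) = 0.6685; √ = 0.8176.
h = (35.0/2)·0.8176 = 14.31 m.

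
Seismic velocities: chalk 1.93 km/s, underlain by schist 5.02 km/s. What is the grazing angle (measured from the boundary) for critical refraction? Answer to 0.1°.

At critical incidence the refracted ray runs along the interface (θ₂ = 90°), so sin θ_c = V₁/V₂.
θ_c = arcsin(1.93/5.02) = arcsin 0.3845 = 22.61°.
Measured from the interface: 90° − 22.61° = 67.39°.

67.4°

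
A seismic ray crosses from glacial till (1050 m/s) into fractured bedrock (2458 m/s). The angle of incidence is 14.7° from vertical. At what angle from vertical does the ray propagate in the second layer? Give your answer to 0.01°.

Snell's law: sin θ₂ = (V₂/V₁)·sin θ₁ = (2458/1050)·sin 14.7° = 0.5940.
θ₂ = sin⁻¹(0.5940) = 36.44° (from vertical).

36.44°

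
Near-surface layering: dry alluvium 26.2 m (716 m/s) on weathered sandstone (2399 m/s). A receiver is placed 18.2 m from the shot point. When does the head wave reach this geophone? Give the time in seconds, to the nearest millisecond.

0.077 s

θ_c = arcsin(V₁/V₂) = arcsin(716/2399) = 17.36°, cos θ_c = 0.9544.
Intercept time tᵢ = 2h cos θ_c / V₁ = 2·26.2·0.9544/716 = 0.06985 s.
t = x/V₂ + tᵢ = 18.2/2399 + 0.06985 = 0.07744 s.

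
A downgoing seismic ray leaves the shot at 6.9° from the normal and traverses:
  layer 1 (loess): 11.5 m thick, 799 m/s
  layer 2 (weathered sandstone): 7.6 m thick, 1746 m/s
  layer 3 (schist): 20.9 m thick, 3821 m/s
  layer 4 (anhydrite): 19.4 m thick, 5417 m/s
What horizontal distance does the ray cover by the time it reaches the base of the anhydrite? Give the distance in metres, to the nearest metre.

Apply Snell's law at each interface; in layer i the horizontal offset is hᵢ·tan θᵢ.
Layer 1: θ = 6.90°; offset = 11.5·tan 6.90° = 1.392 m.
Layer 2: sin θ = 1746·sin 6.9°/799 = 0.2625, θ = 15.22°; offset = 7.6·tan 15.22° = 2.068 m.
Layer 3: sin θ = 3821·sin 6.9°/799 = 0.5745, θ = 35.07°; offset = 20.9·tan 35.07° = 14.670 m.
Layer 4: sin θ = 5417·sin 6.9°/799 = 0.8145, θ = 54.54°; offset = 19.4·tan 54.54° = 27.235 m.
Summing the layer offsets gives 45.365 m.

45 m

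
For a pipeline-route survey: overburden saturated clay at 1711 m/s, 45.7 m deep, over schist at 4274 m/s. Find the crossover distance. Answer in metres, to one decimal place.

139.7 m

x_cross = 2h·√((V₂+V₁)/(V₂−V₁)).
(V₂+V₁)/(V₂−V₁) = (4274+1711)/(4274−1711) = 2.3352; √ = 1.5281.
x_cross = 2·45.7·1.5281 = 139.67 m.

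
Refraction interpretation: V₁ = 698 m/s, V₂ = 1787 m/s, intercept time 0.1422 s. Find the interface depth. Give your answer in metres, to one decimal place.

53.9 m

θ_c = arcsin(698/1787) = 22.99°; cos θ_c = 0.9206.
tᵢ = 2h cos θ_c/V₁ ⇒ h = tᵢ·V₁/(2 cos θ_c) = 0.1422·698/(2·0.9206) = 53.91 m.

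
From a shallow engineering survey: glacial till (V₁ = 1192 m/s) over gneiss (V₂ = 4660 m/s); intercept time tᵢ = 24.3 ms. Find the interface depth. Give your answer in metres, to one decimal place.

15.0 m

θ_c = arcsin(1192/4660) = 14.82°; cos θ_c = 0.9667.
tᵢ = 2h cos θ_c/V₁ ⇒ h = tᵢ·V₁/(2 cos θ_c) = 0.0243·1192/(2·0.9667) = 14.98 m.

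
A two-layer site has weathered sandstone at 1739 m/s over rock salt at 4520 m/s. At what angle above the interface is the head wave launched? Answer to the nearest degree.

67°

At critical incidence the refracted ray runs along the interface (θ₂ = 90°), so sin θ_c = V₁/V₂.
θ_c = arcsin(1739/4520) = arcsin 0.3847 = 22.63°.
Measured from the interface: 90° − 22.63° = 67.37°.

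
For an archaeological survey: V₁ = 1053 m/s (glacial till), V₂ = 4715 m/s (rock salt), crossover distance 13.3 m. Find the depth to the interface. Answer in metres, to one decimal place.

5.3 m

x_cross = 2h·√((V₂+V₁)/(V₂−V₁)) → h = x_cross / (2·√((V₂+V₁)/(V₂−V₁))).
√((V₂+V₁)/(V₂−V₁)) = √((4715+1053)/(4715−1053)) = 1.2550.
h = 13.3 / (2·1.2550) = 5.30 m.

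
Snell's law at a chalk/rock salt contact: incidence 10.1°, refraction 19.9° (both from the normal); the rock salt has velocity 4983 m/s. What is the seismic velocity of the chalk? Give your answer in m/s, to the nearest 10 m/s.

sin 10.1° = 0.1754; sin 19.9° = 0.3404.
V₁ = V₂·(sin θ₁/sin θ₂) = 4983·(0.1754/0.3404) = 2567.29 m/s.

2570 m/s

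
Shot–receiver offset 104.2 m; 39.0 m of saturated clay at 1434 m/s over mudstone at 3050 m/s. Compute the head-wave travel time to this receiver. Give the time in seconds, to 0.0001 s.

t = x/V₂ + 2h·√(V₂²−V₁²)/(V₁V₂).
√(V₂²−V₁²) = √(3050²−1434²) = 2691.9 m/s; delay term = 2·39.0·2691.9/(1434·3050) = 0.04801 s.
t = 104.2/3050 + 0.04801 = 0.08217 s.

0.0822 s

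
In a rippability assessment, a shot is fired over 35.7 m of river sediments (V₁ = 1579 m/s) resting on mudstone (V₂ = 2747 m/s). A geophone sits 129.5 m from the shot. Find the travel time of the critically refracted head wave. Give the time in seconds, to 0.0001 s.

θ_c = arcsin(V₁/V₂) = arcsin(1579/2747) = 35.09°, cos θ_c = 0.8183.
Intercept time tᵢ = 2h cos θ_c / V₁ = 2·35.7·0.8183/1579 = 0.03700 s.
t = x/V₂ + tᵢ = 129.5/2747 + 0.03700 = 0.08414 s.

0.0841 s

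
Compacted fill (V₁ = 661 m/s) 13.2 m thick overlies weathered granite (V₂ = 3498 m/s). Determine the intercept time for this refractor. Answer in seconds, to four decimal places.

0.0392 s

tᵢ = 2h·√(V₂²−V₁²)/(V₁V₂).
√(V₂²−V₁²) = √(3498²−661²) = 3435.0 m/s.
tᵢ = 2·13.2·3435.0/(661·3498) = 0.03922 s.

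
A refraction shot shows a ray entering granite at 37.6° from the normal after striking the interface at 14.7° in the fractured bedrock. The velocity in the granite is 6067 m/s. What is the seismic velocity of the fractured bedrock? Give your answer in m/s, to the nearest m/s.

Snell's law: sin 14.7°/V₁ = sin 37.6°/V₂.
V₁ = V₂·sin 14.7°/sin 37.6° = 6067 × 0.4159 = 2523.25 m/s.

2523 m/s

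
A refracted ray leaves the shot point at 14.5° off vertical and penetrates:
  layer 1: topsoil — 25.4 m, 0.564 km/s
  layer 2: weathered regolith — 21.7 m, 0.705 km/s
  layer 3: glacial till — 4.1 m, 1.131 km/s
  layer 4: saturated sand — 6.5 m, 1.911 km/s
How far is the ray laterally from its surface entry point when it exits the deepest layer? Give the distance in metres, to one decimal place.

p = sin θ₁/V₁ = sin 14.5°/0.564 = 4.4394e-01 s/km is conserved through the stack.
Layer 1: θ = 14.50°; offset = 25.4·tan 14.50° = 6.569 m.
Layer 2: sin θ = p·0.705 = 0.3130 → θ = 18.24°; offset = 21.7·tan 18.24° = 7.151 m.
Layer 3: sin θ = p·1.131 = 0.5021 → θ = 30.14°; offset = 4.1·tan 30.14° = 2.380 m.
Layer 4: sin θ = p·1.911 = 0.8484 → θ = 58.03°; offset = 6.5·tan 58.03° = 10.416 m.
Summing the layer offsets gives 26.516 m.

26.5 m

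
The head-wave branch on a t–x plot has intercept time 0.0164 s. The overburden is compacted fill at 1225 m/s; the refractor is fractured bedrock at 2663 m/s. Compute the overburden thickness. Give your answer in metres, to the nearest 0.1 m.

11.3 m

h = tᵢ·V₁·V₂ / (2·√(V₂²−V₁²)).
√(V₂²−V₁²) = √(2663² − 1225²) = 2364.5 m/s.
h = 0.0164 s × 1225 × 2663 / (2 × 2364.5) = 11.31 m.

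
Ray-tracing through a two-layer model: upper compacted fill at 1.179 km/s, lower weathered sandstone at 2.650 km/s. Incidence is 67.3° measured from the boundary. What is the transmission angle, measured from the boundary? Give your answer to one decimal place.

29.8°

Convert to the normal: θ₁ = 90° − 67.3° = 22.7°.
Snell's law: sin θ₂ = (V₂/V₁)·sin θ₁ = (2.650/1.179)·sin 22.7° = 0.8674.
θ₂ = arcsin 0.8674 = 60.16° from the normal.
From the interface: 90° − 60.16° = 29.84°.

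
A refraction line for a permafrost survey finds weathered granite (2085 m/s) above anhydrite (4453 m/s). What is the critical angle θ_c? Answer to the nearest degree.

28°

At critical incidence the refracted ray runs along the interface (θ₂ = 90°), so sin θ_c = V₁/V₂.
θ_c = arcsin(2085/4453) = arcsin 0.4682 = 27.92°.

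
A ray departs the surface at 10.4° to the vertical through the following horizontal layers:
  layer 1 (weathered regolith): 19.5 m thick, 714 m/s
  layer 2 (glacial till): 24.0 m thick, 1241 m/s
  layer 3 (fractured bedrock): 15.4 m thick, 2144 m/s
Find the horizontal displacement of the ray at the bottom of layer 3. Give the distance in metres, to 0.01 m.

21.44 m

Apply Snell's law at each interface; in layer i the horizontal offset is hᵢ·tan θᵢ.
Layer 1: θ = 10.40°; offset = 19.5·tan 10.40° = 3.5789 m.
Layer 2: sin θ = 1241·sin 10.4°/714 = 0.3138, θ = 18.29°; offset = 24.0·tan 18.29° = 7.9307 m.
Layer 3: sin θ = 2144·sin 10.4°/714 = 0.5421, θ = 32.82°; offset = 15.4·tan 32.82° = 9.9338 m.
Total horizontal offset = 21.4435 m.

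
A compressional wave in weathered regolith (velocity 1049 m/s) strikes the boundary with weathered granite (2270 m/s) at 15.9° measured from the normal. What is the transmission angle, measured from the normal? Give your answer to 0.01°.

36.36°

Snell's law: sin θ₂ = (V₂/V₁)·sin θ₁ = (2270/1049)·sin 15.9° = 0.5928.
θ₂ = arcsin 0.5928 = 36.36° from the normal.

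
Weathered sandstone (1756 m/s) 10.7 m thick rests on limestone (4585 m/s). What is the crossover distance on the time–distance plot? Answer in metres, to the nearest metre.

θ_c = arcsin(1756/4585) = 22.52°, so cos θ_c = 0.9238 and tᵢ = 2h cos θ_c/V₁ = 0.0113 s.
At crossover x/V₁ = x/V₂ + tᵢ ⇒ x = tᵢ/(1/V₁ − 1/V₂) = 0.01126/(5.6948e-04 − 2.1810e-04) = 32.04 m.

32 m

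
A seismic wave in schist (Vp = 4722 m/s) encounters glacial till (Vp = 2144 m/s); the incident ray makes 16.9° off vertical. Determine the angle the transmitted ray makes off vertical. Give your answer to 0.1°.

Snell's law: sin θ₂ = (V₂/V₁)·sin θ₁ = (2144/4722)·sin 16.9° = 0.1320.
θ₂ = arcsin 0.1320 = 7.58° from the normal.

7.6°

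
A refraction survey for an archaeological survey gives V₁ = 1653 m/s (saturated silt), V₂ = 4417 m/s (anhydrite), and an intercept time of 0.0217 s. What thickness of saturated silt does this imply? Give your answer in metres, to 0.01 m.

θ_c = arcsin(1653/4417) = 21.98°; cos θ_c = 0.9273.
tᵢ = 2h cos θ_c/V₁ ⇒ h = tᵢ·V₁/(2 cos θ_c) = 0.0217·1653/(2·0.9273) = 19.34 m.

19.34 m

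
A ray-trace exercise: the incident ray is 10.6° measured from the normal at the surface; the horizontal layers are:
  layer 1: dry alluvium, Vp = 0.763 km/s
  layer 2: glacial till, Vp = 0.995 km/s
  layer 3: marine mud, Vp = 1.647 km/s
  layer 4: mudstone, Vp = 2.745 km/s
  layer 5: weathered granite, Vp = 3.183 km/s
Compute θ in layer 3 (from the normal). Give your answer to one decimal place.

Ray parameter p = sin 10.6° / 0.763 = 2.4109e-01 s/km.
sin θ_3 = p·V_3 = 2.4109e-01 × 1.647 = 0.3971.
θ_3 = 23.40° from the vertical.

23.4°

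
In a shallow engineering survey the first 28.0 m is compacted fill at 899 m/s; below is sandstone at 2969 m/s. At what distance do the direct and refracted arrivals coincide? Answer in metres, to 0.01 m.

76.55 m

x_cross = 2h·√((V₂+V₁)/(V₂−V₁)).
(V₂+V₁)/(V₂−V₁) = (2969+899)/(2969−899) = 1.8686; √ = 1.3670.
x_cross = 2·28.0·1.3670 = 76.55 m.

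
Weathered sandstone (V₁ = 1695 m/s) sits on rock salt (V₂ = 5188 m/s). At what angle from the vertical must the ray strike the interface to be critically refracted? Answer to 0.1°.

At critical incidence the refracted ray runs along the interface (θ₂ = 90°), so sin θ_c = V₁/V₂.
θ_c = arcsin(1695/5188) = arcsin 0.3267 = 19.07°.

19.1°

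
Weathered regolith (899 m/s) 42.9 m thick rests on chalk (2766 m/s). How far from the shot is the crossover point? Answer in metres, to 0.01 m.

x_cross = 2h·√((V₂+V₁)/(V₂−V₁)).
(V₂+V₁)/(V₂−V₁) = (2766+899)/(2766−899) = 1.9630; √ = 1.4011.
x_cross = 2·42.9·1.4011 = 120.21 m.

120.21 m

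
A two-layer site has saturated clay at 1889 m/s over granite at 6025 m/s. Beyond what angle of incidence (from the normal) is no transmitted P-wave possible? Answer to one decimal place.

18.3°

Critical incidence: sin θ_c = V₁/V₂ = 1889/6025 = 0.3135.
θ_c = arcsin 0.3135 = 18.27°.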